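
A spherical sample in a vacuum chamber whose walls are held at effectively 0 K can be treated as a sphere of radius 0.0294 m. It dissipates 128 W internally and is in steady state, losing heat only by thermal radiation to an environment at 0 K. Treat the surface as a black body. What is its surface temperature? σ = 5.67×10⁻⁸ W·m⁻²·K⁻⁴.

T ≈ 675 K

Steady state: internal power = radiated power, P = εσA T⁴.
Radiating area A = 4πr² = 0.01086 m².
T⁴ = P/(εσA) = 128/(1.0·5.67×10⁻⁸·0.01086) = 2.078×10¹¹ K⁴.
T = (2.078×10¹¹)^(1/4).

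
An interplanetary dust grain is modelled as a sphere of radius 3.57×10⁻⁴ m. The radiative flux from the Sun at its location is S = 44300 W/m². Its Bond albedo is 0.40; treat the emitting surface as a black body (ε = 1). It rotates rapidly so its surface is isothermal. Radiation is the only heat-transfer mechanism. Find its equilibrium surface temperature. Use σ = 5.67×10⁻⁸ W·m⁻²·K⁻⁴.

At equilibrium, absorbed power = emitted power.
Absorbing cross-section = πr² = 4.004×10⁻⁷ m²; emitting surface = 4πr² = 1.602×10⁻⁶ m² (ratio 4).
(1−a)S·A_cross = εσ·A_surf·T⁴  ⇒  T⁴ = (1−a)S/(4σ).
T⁴ = 0.600·44300/(4·5.67×10⁻⁸) = 1.172×10¹¹ K⁴.
T = (1.172×10¹¹)^(1/4).

T ≈ 585 K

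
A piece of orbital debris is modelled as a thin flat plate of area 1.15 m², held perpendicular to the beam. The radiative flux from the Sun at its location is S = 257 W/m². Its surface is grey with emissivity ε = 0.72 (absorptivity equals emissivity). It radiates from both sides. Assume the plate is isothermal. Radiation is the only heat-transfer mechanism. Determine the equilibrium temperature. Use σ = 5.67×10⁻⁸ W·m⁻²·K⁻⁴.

T ≈ 218 K

At equilibrium, absorbed power = emitted power.
Absorbing cross-section = A = 1.150 m²; emitting surface = 2A = 2.300 m² (ratio 2).
εS·A_cross = εσ·A_surf·T⁴  ⇒  T⁴ = S/(2σ)   (ε cancels).
T⁴ = 257/(2·5.67×10⁻⁸) = 2.266×10⁹ K⁴.
T = (2.266×10⁹)^(1/4).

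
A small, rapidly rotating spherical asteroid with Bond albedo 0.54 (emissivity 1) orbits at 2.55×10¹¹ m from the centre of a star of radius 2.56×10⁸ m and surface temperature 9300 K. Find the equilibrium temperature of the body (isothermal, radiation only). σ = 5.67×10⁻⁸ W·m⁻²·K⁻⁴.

T ≈ 172 K

The star's surface emits σT_*⁴; at distance d the flux is S = σT_*⁴(R_*/d)².
S = 5.67×10⁻⁸·(9300)⁴·(2.56×10⁸/2.55×10¹¹)² = 427.5 W/m².
For an isothermal sphere T⁴ = (1−a)S/(4σ) = 8.670×10⁸ K⁴.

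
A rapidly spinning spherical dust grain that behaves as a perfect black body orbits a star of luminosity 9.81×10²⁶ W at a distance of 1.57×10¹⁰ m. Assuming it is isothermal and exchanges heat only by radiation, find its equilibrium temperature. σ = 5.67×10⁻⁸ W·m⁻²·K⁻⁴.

T ≈ 1090 K

First find the stellar flux at distance d: S = L/(4πd²) = 9.81×10²⁶/(4π·(1.57×10¹⁰)²) = 3.167×10⁵ W/m².
For an isothermal sphere, absorbed (1−a)S·πr² = emitted σ·4πr²·T⁴, so T⁴ = (1−a)S/(4σ).
T⁴ = 1.00·3.167×10⁵/(4·5.67×10⁻⁸) = 1.396×10¹² K⁴.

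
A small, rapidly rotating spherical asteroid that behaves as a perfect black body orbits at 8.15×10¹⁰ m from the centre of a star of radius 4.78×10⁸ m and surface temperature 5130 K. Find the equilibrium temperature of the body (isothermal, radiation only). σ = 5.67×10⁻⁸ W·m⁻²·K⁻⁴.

T ≈ 278 K

The star's surface emits σT_*⁴; at distance d the flux is S = σT_*⁴(R_*/d)².
S = 5.67×10⁻⁸·(5130)⁴·(4.78×10⁸/8.15×10¹⁰)² = 1351 W/m².
For an isothermal sphere T⁴ = (1−a)S/(4σ) = 5.956×10⁹ K⁴.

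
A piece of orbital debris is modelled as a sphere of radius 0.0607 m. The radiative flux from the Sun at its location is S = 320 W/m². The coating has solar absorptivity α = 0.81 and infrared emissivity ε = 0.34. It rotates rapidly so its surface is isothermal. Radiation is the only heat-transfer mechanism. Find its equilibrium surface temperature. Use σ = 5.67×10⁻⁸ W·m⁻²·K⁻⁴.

T ≈ 241 K

At equilibrium, absorbed power = emitted power.
Absorbing cross-section = πr² = 0.01158 m²; emitting surface = 4πr² = 0.04630 m² (ratio 4).
αS·A_cross = εσ·A_surf·T⁴  ⇒  T⁴ = αS/(ε·4σ).
T⁴ = 0.810·320/(0.34·4·5.67×10⁻⁸) = 3.361×10⁹ K⁴.
T = (3.361×10⁹)^(1/4).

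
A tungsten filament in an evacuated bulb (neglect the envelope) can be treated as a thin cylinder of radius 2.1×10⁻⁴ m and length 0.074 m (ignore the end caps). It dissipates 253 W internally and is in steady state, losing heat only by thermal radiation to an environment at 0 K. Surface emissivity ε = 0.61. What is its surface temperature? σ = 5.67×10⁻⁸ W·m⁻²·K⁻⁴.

T ≈ 2940 K

Steady state: internal power = radiated power, P = εσA T⁴.
Radiating area A = 2πrL = 9.764×10⁻⁵ m².
T⁴ = P/(εσA) = 253/(0.61·5.67×10⁻⁸·9.764×10⁻⁵) = 7.492×10¹³ K⁴.
T = (7.492×10¹³)^(1/4).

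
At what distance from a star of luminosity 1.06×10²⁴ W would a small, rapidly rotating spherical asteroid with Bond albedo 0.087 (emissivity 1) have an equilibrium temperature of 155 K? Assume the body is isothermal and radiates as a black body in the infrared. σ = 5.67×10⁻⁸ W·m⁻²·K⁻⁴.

For an isothermal black-emitting sphere, (1−a)S·πr² = σ·4πr²·T⁴ ⇒ S = 4σT⁴/(1−a).
S = 4·5.67×10⁻⁸·(155)⁴/0.913 = 143.4 W/m².
Flux falls as S = L/(4πd²), so d = √(L/(4πS)) = √(1.06×10²⁴/(4π·143.4)).

d ≈ 2.43×10¹⁰ m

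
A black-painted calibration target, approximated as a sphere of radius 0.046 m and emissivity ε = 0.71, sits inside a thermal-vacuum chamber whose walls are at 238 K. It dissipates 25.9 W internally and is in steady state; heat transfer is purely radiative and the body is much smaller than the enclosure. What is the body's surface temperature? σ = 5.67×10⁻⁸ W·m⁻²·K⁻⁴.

For a small grey body in a large enclosure, net radiated power = εσA(T⁴ − T_w⁴).
Steady state: P = εσA(T⁴ − T_w⁴) with A = 4πr² = 0.02659 m².
T⁴ = P/(εσA) + T_w⁴ = 25.9/(0.71·5.67×10⁻⁸·0.02659) + (238)⁴
    = 2.420×10¹⁰ + 3.209×10⁹ = 2.740×10¹⁰ K⁴.

T ≈ 407 K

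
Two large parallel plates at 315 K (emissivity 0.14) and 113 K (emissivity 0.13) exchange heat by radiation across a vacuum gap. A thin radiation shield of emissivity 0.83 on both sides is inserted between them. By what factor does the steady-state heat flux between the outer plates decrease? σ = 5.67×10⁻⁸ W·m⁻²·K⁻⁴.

factor ≈ 1.10

Without shield: q₀ = σΔ(T⁴)/(1/ε₁+1/ε₂−1) with denominator 13.84.
With shield the two gaps are in series; the resistances add: (1/ε₁+1/ε_s−1)+(1/ε_s+1/ε₂−1) = 7.348+7.897 = 15.24.
Heat-flux ratio q₀/q = 15.24/13.84.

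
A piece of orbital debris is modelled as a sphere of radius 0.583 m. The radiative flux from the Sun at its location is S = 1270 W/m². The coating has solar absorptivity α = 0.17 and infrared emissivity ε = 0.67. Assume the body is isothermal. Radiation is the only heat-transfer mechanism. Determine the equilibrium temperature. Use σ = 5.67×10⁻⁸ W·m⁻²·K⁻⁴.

T ≈ 194 K

At equilibrium, absorbed power = emitted power.
Absorbing cross-section = πr² = 1.068 m²; emitting surface = 4πr² = 4.271 m² (ratio 4).
αS·A_cross = εσ·A_surf·T⁴  ⇒  T⁴ = αS/(ε·4σ).
T⁴ = 0.170·1270/(0.67·4·5.67×10⁻⁸) = 1.421×10⁹ K⁴.
T = (1.421×10⁹)^(1/4).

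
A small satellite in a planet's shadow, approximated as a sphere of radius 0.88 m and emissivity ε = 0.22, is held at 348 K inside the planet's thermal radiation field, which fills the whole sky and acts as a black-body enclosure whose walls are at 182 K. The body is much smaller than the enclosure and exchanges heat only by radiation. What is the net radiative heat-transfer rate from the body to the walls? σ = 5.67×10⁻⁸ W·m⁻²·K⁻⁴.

P_net ≈ 1650 W

For a small grey body in a large enclosure: P_net = εσA(T_body⁴ − T_wall⁴).
A = 4πr² = 9.731 m²; T_body⁴ − T_wall⁴ = 1.467×10¹⁰ − 1.097×10⁹ = 1.357×10¹⁰ K⁴.
|P_net| = 0.22·5.67×10⁻⁸·9.731·1.357×10¹⁰.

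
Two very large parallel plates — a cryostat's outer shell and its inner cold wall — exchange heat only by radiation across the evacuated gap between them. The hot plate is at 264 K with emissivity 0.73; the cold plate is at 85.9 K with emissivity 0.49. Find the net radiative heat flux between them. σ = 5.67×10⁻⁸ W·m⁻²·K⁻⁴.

q ≈ 113 W/m²

For two infinite grey parallel plates, q = σ(T₁⁴ − T₂⁴)/(1/ε₁ + 1/ε₂ − 1).
T₁⁴ − T₂⁴ = 4.858×10⁹ − 5.445×10⁷ = 4.803×10⁹ K⁴.
1/ε₁ + 1/ε₂ − 1 = 1.370 + 2.041 − 1 = 2.411.
q = 5.67×10⁻⁸ × 4.803×10⁹ / 2.411.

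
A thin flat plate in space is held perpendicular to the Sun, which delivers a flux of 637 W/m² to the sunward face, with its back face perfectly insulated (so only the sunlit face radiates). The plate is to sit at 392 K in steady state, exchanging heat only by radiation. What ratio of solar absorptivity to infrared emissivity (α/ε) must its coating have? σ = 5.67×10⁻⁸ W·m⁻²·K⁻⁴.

Balance: αS·A = εσ·1A·T⁴ ⇒ α/ε = σT⁴/S.
α/ε = 5.67×10⁻⁸·(392)⁴/637 = 5.67×10⁻⁸·2.361×10¹⁰/637.

α/ε ≈ 2.10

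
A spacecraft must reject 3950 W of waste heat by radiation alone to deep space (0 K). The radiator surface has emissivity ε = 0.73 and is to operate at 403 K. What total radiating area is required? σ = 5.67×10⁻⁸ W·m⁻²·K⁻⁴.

P = εσA T⁴ ⇒ A = P/(εσT⁴).
T⁴ = 2.638×10¹⁰ K⁴.
A = 3950/(0.73 × 5.67×10⁻⁸ × 2.638×10¹⁰).

A ≈ 3.62 m²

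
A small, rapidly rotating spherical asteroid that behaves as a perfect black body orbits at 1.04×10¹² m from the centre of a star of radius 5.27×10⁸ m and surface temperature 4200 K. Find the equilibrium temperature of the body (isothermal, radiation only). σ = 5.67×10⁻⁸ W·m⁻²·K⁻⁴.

T ≈ 66.9 K

The star's surface emits σT_*⁴; at distance d the flux is S = σT_*⁴(R_*/d)².
S = 5.67×10⁻⁸·(4200)⁴·(5.27×10⁸/1.04×10¹²)² = 4.530 W/m².
For an isothermal sphere T⁴ = (1−a)S/(4σ) = 1.998×10⁷ K⁴.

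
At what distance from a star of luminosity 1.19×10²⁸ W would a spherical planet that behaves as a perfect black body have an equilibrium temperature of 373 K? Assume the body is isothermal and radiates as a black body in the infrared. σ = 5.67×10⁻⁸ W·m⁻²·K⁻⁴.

d ≈ 4.64×10¹¹ m

For an isothermal black-emitting sphere, (1−a)S·πr² = σ·4πr²·T⁴ ⇒ S = 4σT⁴/(1−a).
S = 4·5.67×10⁻⁸·(373)⁴/1.00 = 4390 W/m².
Flux falls as S = L/(4πd²), so d = √(L/(4πS)) = √(1.19×10²⁸/(4π·4390)).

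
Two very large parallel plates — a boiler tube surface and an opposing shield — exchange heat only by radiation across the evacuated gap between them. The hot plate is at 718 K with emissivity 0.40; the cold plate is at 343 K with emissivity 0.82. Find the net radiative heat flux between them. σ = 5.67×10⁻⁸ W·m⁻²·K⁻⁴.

For two infinite grey parallel plates, q = σ(T₁⁴ − T₂⁴)/(1/ε₁ + 1/ε₂ − 1).
T₁⁴ − T₂⁴ = 2.658×10¹¹ − 1.384×10¹⁰ = 2.519×10¹¹ K⁴.
1/ε₁ + 1/ε₂ − 1 = 2.500 + 1.220 − 1 = 2.720.
q = 5.67×10⁻⁸ × 2.519×10¹¹ / 2.720.

q ≈ 5250 W/m²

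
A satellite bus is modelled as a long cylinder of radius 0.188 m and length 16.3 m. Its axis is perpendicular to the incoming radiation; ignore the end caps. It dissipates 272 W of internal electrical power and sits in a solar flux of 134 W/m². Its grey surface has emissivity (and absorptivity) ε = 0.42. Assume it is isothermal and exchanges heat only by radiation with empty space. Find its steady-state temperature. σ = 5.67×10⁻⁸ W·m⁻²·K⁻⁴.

At steady state, absorbed solar power + internal power = radiated power.
Absorbed: α·S·A_cross = 0.42·134·6.129 = 344.9 W (cross-section 2rL).
Total input = 344.9 + 272 = 616.9 W.
Radiated: εσ·A_surf·T⁴ with A_surf = 2πrL = 19.25 m².
T⁴ = 616.9/(0.42·5.67×10⁻⁸·19.25) = 1.345×10⁹ K⁴.

T ≈ 192 K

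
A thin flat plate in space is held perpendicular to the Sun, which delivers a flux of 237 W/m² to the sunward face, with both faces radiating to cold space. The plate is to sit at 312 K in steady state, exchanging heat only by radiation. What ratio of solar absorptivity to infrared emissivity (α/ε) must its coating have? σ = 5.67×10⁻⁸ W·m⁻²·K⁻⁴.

Balance: αS·A = εσ·2A·T⁴ ⇒ α/ε = 2σT⁴/S.
α/ε = 2·5.67×10⁻⁸·(312)⁴/237 = 2·5.67×10⁻⁸·9.476×10⁹/237.

α/ε ≈ 4.53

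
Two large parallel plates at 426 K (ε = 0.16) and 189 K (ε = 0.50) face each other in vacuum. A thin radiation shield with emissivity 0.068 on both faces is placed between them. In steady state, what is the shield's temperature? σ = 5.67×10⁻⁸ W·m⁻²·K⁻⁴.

T_s ≈ 351 K

In steady state the net flux on the hot side equals that on the cold side.
σ(T₁⁴−T_s⁴)/D₁ = σ(T_s⁴−T₂⁴)/D₂, with D₁ = 1/ε₁+1/ε_s−1 = 19.96, D₂ = 1/ε_s+1/ε₂−1 = 15.71.
Solve for T_s⁴: T_s⁴ = (D₂·T₁⁴ + D₁·T₂⁴)/(D₁+D₂) = 1.522×10¹⁰ K⁴.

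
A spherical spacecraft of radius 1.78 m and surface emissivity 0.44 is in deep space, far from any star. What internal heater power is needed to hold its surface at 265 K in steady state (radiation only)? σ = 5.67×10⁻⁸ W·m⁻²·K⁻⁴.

P = εσ·4πr²·T⁴.
4πr² = 39.82 m²; T⁴ = 4.932×10⁹ K⁴.
P = 0.44·5.67×10⁻⁸·39.82·4.932×10⁹.

P ≈ 4900 W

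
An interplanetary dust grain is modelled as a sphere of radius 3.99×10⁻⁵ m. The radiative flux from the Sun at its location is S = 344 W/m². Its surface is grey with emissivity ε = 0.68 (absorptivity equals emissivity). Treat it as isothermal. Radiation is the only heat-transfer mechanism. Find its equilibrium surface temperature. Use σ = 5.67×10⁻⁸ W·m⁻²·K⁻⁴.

At equilibrium, absorbed power = emitted power.
Absorbing cross-section = πr² = 5.001×10⁻⁹ m²; emitting surface = 4πr² = 2.001×10⁻⁸ m² (ratio 4).
εS·A_cross = εσ·A_surf·T⁴  ⇒  T⁴ = S/(4σ)   (ε cancels).
T⁴ = 344/(4·5.67×10⁻⁸) = 1.517×10⁹ K⁴.
T = (1.517×10⁹)^(1/4).

T ≈ 197 K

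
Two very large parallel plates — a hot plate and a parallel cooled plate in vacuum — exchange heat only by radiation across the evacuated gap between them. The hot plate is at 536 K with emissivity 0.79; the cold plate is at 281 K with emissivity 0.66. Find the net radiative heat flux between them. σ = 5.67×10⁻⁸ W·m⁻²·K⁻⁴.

For two infinite grey parallel plates, q = σ(T₁⁴ − T₂⁴)/(1/ε₁ + 1/ε₂ − 1).
T₁⁴ − T₂⁴ = 8.254×10¹⁰ − 6.235×10⁹ = 7.630×10¹⁰ K⁴.
1/ε₁ + 1/ε₂ − 1 = 1.266 + 1.515 − 1 = 1.781.
q = 5.67×10⁻⁸ × 7.630×10¹⁰ / 1.781.

q ≈ 2430 W/m²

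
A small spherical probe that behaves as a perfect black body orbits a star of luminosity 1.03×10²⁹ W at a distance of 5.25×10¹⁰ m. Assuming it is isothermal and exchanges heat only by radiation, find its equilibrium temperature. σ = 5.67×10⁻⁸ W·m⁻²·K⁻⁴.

First find the stellar flux at distance d: S = L/(4πd²) = 1.03×10²⁹/(4π·(5.25×10¹⁰)²) = 2.974×10⁶ W/m².
For an isothermal sphere, absorbed (1−a)S·πr² = emitted σ·4πr²·T⁴, so T⁴ = (1−a)S/(4σ).
T⁴ = 1.00·2.974×10⁶/(4·5.67×10⁻⁸) = 1.311×10¹³ K⁴.

T ≈ 1900 K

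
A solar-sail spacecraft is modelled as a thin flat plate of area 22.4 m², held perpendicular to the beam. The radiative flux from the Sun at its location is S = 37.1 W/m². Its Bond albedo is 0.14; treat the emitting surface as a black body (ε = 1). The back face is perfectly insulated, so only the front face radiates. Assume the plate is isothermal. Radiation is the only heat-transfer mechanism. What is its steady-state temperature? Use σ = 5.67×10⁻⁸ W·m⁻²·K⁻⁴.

T ≈ 154 K

At equilibrium, absorbed power = emitted power.
Absorbing cross-section = A = 22.40 m²; emitting surface = A = 22.40 m² (ratio 1).
(1−a)S·A_cross = εσ·A_surf·T⁴  ⇒  T⁴ = (1−a)S/(1σ).
T⁴ = 0.860·37.1/(1·5.67×10⁻⁸) = 5.627×10⁸ K⁴.
T = (5.627×10⁸)^(1/4).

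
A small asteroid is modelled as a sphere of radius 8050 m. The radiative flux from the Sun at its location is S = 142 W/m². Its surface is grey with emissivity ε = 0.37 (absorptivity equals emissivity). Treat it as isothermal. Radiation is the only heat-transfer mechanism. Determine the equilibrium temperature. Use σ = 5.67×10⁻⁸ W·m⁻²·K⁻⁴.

At equilibrium, absorbed power = emitted power.
Absorbing cross-section = πr² = 2.036×10⁸ m²; emitting surface = 4πr² = 8.143×10⁸ m² (ratio 4).
εS·A_cross = εσ·A_surf·T⁴  ⇒  T⁴ = S/(4σ)   (ε cancels).
T⁴ = 142/(4·5.67×10⁻⁸) = 6.261×10⁸ K⁴.
T = (6.261×10⁸)^(1/4).

T ≈ 158 K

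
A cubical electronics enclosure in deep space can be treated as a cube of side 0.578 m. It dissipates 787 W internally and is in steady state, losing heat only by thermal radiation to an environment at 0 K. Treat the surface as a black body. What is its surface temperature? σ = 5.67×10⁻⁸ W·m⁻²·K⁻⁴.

Steady state: internal power = radiated power, P = εσA T⁴.
Radiating area A = 6L² = 2.005 m².
T⁴ = P/(εσA) = 787/(1.0·5.67×10⁻⁸·2.005) = 6.924×10⁹ K⁴.
T = (6.924×10⁹)^(1/4).

T ≈ 288 K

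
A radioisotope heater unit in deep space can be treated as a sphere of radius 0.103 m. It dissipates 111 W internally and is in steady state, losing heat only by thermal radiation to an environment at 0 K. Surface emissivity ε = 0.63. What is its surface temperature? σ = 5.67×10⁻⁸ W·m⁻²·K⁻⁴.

T ≈ 391 K

Steady state: internal power = radiated power, P = εσA T⁴.
Radiating area A = 4πr² = 0.1333 m².
T⁴ = P/(εσA) = 111/(0.63·5.67×10⁻⁸·0.1333) = 2.331×10¹⁰ K⁴.
T = (2.331×10¹⁰)^(1/4).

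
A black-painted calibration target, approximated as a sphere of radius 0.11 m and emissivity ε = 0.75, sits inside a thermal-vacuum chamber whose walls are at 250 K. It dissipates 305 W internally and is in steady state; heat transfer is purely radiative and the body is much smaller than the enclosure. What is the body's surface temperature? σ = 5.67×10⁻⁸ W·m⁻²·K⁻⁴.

T ≈ 475 K

For a small grey body in a large enclosure, net radiated power = εσA(T⁴ − T_w⁴).
Steady state: P = εσA(T⁴ − T_w⁴) with A = 4πr² = 0.1521 m².
T⁴ = P/(εσA) + T_w⁴ = 305/(0.75·5.67×10⁻⁸·0.1521) + (250)⁴
    = 4.717×10¹⁰ + 3.906×10⁹ = 5.108×10¹⁰ K⁴.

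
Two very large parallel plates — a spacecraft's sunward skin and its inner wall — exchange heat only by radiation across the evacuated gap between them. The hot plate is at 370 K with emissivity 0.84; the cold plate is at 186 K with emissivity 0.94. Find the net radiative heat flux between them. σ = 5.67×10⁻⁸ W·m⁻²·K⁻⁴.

For two infinite grey parallel plates, q = σ(T₁⁴ − T₂⁴)/(1/ε₁ + 1/ε₂ − 1).
T₁⁴ − T₂⁴ = 1.874×10¹⁰ − 1.197×10⁹ = 1.754×10¹⁰ K⁴.
1/ε₁ + 1/ε₂ − 1 = 1.190 + 1.064 − 1 = 1.254.
q = 5.67×10⁻⁸ × 1.754×10¹⁰ / 1.254.

q ≈ 793 W/m²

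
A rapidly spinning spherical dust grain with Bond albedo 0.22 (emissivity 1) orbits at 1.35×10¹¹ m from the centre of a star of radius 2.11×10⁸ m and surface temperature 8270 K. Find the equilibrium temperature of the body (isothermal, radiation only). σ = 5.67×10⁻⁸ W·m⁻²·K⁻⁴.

T ≈ 217 K

The star's surface emits σT_*⁴; at distance d the flux is S = σT_*⁴(R_*/d)².
S = 5.67×10⁻⁸·(8270)⁴·(2.11×10⁸/1.35×10¹¹)² = 647.9 W/m².
For an isothermal sphere T⁴ = (1−a)S/(4σ) = 2.228×10⁹ K⁴.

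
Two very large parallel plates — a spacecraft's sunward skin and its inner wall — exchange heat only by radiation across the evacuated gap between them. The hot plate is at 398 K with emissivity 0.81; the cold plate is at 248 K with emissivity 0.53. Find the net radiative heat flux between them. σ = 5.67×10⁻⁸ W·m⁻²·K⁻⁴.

For two infinite grey parallel plates, q = σ(T₁⁴ − T₂⁴)/(1/ε₁ + 1/ε₂ − 1).
T₁⁴ − T₂⁴ = 2.509×10¹⁰ − 3.783×10⁹ = 2.131×10¹⁰ K⁴.
1/ε₁ + 1/ε₂ − 1 = 1.235 + 1.887 − 1 = 2.121.
q = 5.67×10⁻⁸ × 2.131×10¹⁰ / 2.121.

q ≈ 570 W/m²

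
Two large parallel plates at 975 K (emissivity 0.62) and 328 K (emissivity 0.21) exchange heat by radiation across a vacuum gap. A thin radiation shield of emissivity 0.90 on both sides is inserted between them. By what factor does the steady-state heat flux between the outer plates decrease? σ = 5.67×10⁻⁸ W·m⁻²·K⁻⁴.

factor ≈ 1.23

Without shield: q₀ = σΔ(T⁴)/(1/ε₁+1/ε₂−1) with denominator 5.375.
With shield the two gaps are in series; the resistances add: (1/ε₁+1/ε_s−1)+(1/ε_s+1/ε₂−1) = 1.724+4.873 = 6.597.
Heat-flux ratio q₀/q = 6.597/5.375.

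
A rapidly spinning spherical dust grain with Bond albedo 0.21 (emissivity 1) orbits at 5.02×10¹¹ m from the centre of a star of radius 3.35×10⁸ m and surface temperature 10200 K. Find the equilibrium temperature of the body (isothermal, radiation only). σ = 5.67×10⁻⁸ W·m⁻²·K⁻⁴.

The star's surface emits σT_*⁴; at distance d the flux is S = σT_*⁴(R_*/d)².
S = 5.67×10⁻⁸·(10200)⁴·(3.35×10⁸/5.02×10¹¹)² = 273.3 W/m².
For an isothermal sphere T⁴ = (1−a)S/(4σ) = 9.520×10⁸ K⁴.

T ≈ 176 K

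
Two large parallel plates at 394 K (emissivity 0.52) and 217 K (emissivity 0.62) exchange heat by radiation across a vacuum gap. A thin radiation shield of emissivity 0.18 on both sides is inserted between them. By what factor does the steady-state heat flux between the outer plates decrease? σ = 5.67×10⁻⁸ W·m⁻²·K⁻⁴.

factor ≈ 4.99

Without shield: q₀ = σΔ(T⁴)/(1/ε₁+1/ε₂−1) with denominator 2.536.
With shield the two gaps are in series; the resistances add: (1/ε₁+1/ε_s−1)+(1/ε_s+1/ε₂−1) = 6.479+6.168 = 12.65.
Heat-flux ratio q₀/q = 12.65/2.536.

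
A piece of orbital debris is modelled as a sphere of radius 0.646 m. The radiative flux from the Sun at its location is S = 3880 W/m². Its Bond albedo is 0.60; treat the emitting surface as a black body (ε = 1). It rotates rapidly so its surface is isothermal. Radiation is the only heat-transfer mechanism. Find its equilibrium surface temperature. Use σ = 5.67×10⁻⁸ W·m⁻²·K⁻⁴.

At equilibrium, absorbed power = emitted power.
Absorbing cross-section = πr² = 1.311 m²; emitting surface = 4πr² = 5.244 m² (ratio 4).
(1−a)S·A_cross = εσ·A_surf·T⁴  ⇒  T⁴ = (1−a)S/(4σ).
T⁴ = 0.400·3880/(4·5.67×10⁻⁸) = 6.843×10⁹ K⁴.
T = (6.843×10⁹)^(1/4).

T ≈ 288 K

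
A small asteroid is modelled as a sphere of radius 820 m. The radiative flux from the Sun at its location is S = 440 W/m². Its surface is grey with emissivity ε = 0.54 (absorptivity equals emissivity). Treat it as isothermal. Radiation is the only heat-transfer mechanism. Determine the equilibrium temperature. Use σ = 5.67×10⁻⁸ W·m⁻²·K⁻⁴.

At equilibrium, absorbed power = emitted power.
Absorbing cross-section = πr² = 2.112×10⁶ m²; emitting surface = 4πr² = 8.450×10⁶ m² (ratio 4).
εS·A_cross = εσ·A_surf·T⁴  ⇒  T⁴ = S/(4σ)   (ε cancels).
T⁴ = 440/(4·5.67×10⁻⁸) = 1.940×10⁹ K⁴.
T = (1.940×10⁹)^(1/4).

T ≈ 210 K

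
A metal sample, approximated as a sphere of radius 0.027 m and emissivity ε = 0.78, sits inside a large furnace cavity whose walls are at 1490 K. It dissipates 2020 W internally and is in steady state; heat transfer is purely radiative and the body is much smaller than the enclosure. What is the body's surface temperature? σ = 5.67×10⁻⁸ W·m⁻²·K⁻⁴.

T ≈ 1770 K

For a small grey body in a large enclosure, net radiated power = εσA(T⁴ − T_w⁴).
Steady state: P = εσA(T⁴ − T_w⁴) with A = 4πr² = 0.009161 m².
T⁴ = P/(εσA) + T_w⁴ = 2020/(0.78·5.67×10⁻⁸·0.009161) + (1490)⁴
    = 4.986×10¹² + 4.929×10¹² = 9.915×10¹² K⁴.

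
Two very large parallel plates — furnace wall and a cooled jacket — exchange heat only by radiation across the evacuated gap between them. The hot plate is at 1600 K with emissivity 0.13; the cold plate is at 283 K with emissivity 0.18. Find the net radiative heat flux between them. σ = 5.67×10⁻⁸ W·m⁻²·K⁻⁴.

q ≈ 30300 W/m²

For two infinite grey parallel plates, q = σ(T₁⁴ − T₂⁴)/(1/ε₁ + 1/ε₂ − 1).
T₁⁴ − T₂⁴ = 6.554×10¹² − 6.414×10⁹ = 6.547×10¹² K⁴.
1/ε₁ + 1/ε₂ − 1 = 7.692 + 5.556 − 1 = 12.25.
q = 5.67×10⁻⁸ × 6.547×10¹² / 12.25.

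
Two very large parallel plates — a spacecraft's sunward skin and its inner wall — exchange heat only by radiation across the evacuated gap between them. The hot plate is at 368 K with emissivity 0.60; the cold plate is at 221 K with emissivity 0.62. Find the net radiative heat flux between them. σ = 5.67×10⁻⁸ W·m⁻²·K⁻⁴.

For two infinite grey parallel plates, q = σ(T₁⁴ − T₂⁴)/(1/ε₁ + 1/ε₂ − 1).
T₁⁴ − T₂⁴ = 1.834×10¹⁰ − 2.385×10⁹ = 1.595×10¹⁰ K⁴.
1/ε₁ + 1/ε₂ − 1 = 1.667 + 1.613 − 1 = 2.280.
q = 5.67×10⁻⁸ × 1.595×10¹⁰ / 2.280.

q ≈ 397 W/m²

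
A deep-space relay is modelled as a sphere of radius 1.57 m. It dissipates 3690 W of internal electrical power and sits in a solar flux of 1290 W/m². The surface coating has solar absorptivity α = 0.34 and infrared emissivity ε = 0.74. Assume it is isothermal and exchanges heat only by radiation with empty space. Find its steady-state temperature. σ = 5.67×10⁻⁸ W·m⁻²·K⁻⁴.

T ≈ 272 K

At steady state, absorbed solar power + internal power = radiated power.
Absorbed: α·S·A_cross = 0.34·1290·7.744 = 3396 W (cross-section πr²).
Total input = 3396 + 3690 = 7086 W.
Radiated: εσ·A_surf·T⁴ with A_surf = 4πr² = 30.97 m².
T⁴ = 7086/(0.74·5.67×10⁻⁸·30.97) = 5.453×10⁹ K⁴.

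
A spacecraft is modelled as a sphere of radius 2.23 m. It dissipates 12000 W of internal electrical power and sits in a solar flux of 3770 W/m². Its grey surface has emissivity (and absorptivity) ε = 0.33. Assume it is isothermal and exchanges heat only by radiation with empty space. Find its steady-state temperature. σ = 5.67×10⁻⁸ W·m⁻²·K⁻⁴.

At steady state, absorbed solar power + internal power = radiated power.
Absorbed: α·S·A_cross = 0.33·3770·15.62 = 19440 W (cross-section πr²).
Total input = 19440 + 12000 = 31440 W.
Radiated: εσ·A_surf·T⁴ with A_surf = 4πr² = 62.49 m².
T⁴ = 31440/(0.33·5.67×10⁻⁸·62.49) = 2.689×10¹⁰ K⁴.

T ≈ 405 K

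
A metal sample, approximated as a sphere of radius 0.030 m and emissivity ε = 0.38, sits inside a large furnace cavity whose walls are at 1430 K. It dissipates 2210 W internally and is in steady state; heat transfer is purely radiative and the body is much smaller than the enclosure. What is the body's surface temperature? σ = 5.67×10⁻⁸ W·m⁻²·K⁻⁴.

T ≈ 1910 K

For a small grey body in a large enclosure, net radiated power = εσA(T⁴ − T_w⁴).
Steady state: P = εσA(T⁴ − T_w⁴) with A = 4πr² = 0.01131 m².
T⁴ = P/(εσA) + T_w⁴ = 2210/(0.38·5.67×10⁻⁸·0.01131) + (1430)⁴
    = 9.069×10¹² + 4.182×10¹² = 1.325×10¹³ K⁴.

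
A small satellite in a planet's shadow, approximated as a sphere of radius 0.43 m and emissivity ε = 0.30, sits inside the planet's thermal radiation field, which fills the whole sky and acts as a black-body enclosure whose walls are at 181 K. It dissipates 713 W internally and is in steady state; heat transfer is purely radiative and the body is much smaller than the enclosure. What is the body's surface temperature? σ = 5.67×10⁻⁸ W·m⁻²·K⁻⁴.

For a small grey body in a large enclosure, net radiated power = εσA(T⁴ − T_w⁴).
Steady state: P = εσA(T⁴ − T_w⁴) with A = 4πr² = 2.324 m².
T⁴ = P/(εσA) + T_w⁴ = 713/(0.30·5.67×10⁻⁸·2.324) + (181)⁴
    = 1.804×10¹⁰ + 1.073×10⁹ = 1.911×10¹⁰ K⁴.

T ≈ 372 K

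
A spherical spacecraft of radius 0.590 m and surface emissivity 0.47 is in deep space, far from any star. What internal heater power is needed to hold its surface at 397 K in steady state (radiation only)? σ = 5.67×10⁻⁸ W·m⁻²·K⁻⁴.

P ≈ 2900 W

P = εσ·4πr²·T⁴.
4πr² = 4.374 m²; T⁴ = 2.484×10¹⁰ K⁴.
P = 0.47·5.67×10⁻⁸·4.374·2.484×10¹⁰.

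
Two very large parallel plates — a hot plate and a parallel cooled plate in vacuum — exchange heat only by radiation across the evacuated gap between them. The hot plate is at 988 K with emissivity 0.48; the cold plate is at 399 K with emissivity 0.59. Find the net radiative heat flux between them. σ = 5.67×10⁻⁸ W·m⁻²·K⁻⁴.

For two infinite grey parallel plates, q = σ(T₁⁴ − T₂⁴)/(1/ε₁ + 1/ε₂ − 1).
T₁⁴ − T₂⁴ = 9.529×10¹¹ − 2.534×10¹⁰ = 9.275×10¹¹ K⁴.
1/ε₁ + 1/ε₂ − 1 = 2.083 + 1.695 − 1 = 2.778.
q = 5.67×10⁻⁸ × 9.275×10¹¹ / 2.778.

q ≈ 18900 W/m²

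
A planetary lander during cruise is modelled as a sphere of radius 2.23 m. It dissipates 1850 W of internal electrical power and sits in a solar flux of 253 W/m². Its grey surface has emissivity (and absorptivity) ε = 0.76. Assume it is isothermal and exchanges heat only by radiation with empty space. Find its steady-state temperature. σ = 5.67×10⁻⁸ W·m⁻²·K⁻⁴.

T ≈ 206 K

At steady state, absorbed solar power + internal power = radiated power.
Absorbed: α·S·A_cross = 0.76·253·15.62 = 3004 W (cross-section πr²).
Total input = 3004 + 1850 = 4854 W.
Radiated: εσ·A_surf·T⁴ with A_surf = 4πr² = 62.49 m².
T⁴ = 4854/(0.76·5.67×10⁻⁸·62.49) = 1.803×10⁹ K⁴.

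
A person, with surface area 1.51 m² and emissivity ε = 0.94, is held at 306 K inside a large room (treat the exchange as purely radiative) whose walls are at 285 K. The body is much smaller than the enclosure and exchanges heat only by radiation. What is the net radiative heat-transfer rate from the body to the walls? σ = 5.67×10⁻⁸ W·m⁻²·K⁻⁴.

P_net ≈ 175 W

For a small grey body in a large enclosure: P_net = εσA(T_body⁴ − T_wall⁴).
A = 1.51 m²; T_body⁴ − T_wall⁴ = 8.768×10⁹ − 6.598×10⁹ = 2.170×10⁹ K⁴.
|P_net| = 0.94·5.67×10⁻⁸·1.510·2.170×10⁹.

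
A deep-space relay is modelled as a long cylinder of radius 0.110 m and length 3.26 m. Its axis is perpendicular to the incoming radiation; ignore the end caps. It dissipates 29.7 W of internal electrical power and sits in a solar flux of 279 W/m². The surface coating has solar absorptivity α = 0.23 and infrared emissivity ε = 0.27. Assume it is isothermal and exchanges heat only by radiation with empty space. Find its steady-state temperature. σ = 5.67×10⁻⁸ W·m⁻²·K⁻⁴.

At steady state, absorbed solar power + internal power = radiated power.
Absorbed: α·S·A_cross = 0.23·279·0.7172 = 46.02 W (cross-section 2rL).
Total input = 46.02 + 29.7 = 75.72 W.
Radiated: εσ·A_surf·T⁴ with A_surf = 2πrL = 2.253 m².
T⁴ = 75.72/(0.27·5.67×10⁻⁸·2.253) = 2.195×10⁹ K⁴.

T ≈ 216 K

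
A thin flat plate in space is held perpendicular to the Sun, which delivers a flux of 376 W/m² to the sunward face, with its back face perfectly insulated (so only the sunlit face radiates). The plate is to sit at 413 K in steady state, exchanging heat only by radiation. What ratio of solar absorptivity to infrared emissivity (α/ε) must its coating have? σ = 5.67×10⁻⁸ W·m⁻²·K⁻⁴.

α/ε ≈ 4.39

Balance: αS·A = εσ·1A·T⁴ ⇒ α/ε = σT⁴/S.
α/ε = 5.67×10⁻⁸·(413)⁴/376 = 5.67×10⁻⁸·2.909×10¹⁰/376.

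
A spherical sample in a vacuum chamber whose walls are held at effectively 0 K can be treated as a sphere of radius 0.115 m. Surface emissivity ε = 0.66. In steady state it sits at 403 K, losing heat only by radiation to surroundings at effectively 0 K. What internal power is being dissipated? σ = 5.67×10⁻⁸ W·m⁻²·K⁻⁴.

P ≈ 164 W

Steady state: P = εσA T⁴.
A = 4πr² = 0.1662 m²; T⁴ = (403)⁴ = 2.638×10¹⁰ K⁴.
P = 0.66 × 5.67×10⁻⁸ × 0.1662 × 2.638×10¹⁰.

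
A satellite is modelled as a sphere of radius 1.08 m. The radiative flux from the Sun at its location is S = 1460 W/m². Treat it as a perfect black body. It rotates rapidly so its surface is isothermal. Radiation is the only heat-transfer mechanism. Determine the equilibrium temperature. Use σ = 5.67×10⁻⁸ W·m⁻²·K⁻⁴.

At equilibrium, absorbed power = emitted power.
Absorbing cross-section = πr² = 3.664 m²; emitting surface = 4πr² = 14.66 m² (ratio 4).
S·A_cross = εσ·A_surf·T⁴  ⇒  T⁴ = S/(4σ).
T⁴ = 1.00·1460/(4·5.67×10⁻⁸) = 6.437×10⁹ K⁴.
T = (6.437×10⁹)^(1/4).

T ≈ 283 K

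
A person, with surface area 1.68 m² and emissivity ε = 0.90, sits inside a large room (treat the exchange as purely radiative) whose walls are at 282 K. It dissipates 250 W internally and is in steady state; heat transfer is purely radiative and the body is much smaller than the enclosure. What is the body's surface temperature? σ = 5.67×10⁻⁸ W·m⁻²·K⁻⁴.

For a small grey body in a large enclosure, net radiated power = εσA(T⁴ − T_w⁴).
Steady state: P = εσA(T⁴ − T_w⁴) with A = 1.68 m².
T⁴ = P/(εσA) + T_w⁴ = 250/(0.90·5.67×10⁻⁸·1.680) + (282)⁴
    = 2.916×10⁹ + 6.324×10⁹ = 9.240×10⁹ K⁴.

T ≈ 310 K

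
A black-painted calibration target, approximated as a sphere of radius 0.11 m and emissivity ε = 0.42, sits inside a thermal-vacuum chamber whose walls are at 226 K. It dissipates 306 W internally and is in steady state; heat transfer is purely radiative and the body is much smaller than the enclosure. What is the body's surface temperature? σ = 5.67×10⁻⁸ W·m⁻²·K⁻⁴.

For a small grey body in a large enclosure, net radiated power = εσA(T⁴ − T_w⁴).
Steady state: P = εσA(T⁴ − T_w⁴) with A = 4πr² = 0.1521 m².
T⁴ = P/(εσA) + T_w⁴ = 306/(0.42·5.67×10⁻⁸·0.1521) + (226)⁴
    = 8.451×10¹⁰ + 2.609×10⁹ = 8.712×10¹⁰ K⁴.

T ≈ 543 K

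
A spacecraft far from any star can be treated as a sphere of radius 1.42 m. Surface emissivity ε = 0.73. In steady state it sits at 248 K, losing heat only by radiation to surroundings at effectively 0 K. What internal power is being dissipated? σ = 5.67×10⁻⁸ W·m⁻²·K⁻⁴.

Steady state: P = εσA T⁴.
A = 4πr² = 25.34 m²; T⁴ = (248)⁴ = 3.783×10⁹ K⁴.
P = 0.73 × 5.67×10⁻⁸ × 25.34 × 3.783×10⁹.

P ≈ 3970 W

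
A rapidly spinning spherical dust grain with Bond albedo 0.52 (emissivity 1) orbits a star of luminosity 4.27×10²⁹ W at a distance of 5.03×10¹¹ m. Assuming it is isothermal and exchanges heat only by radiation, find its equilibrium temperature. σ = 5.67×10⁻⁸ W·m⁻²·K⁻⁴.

T ≈ 730 K

First find the stellar flux at distance d: S = L/(4πd²) = 4.27×10²⁹/(4π·(5.03×10¹¹)²) = 1.343×10⁵ W/m².
For an isothermal sphere, absorbed (1−a)S·πr² = emitted σ·4πr²·T⁴, so T⁴ = (1−a)S/(4σ).
T⁴ = 0.480·1.343×10⁵/(4·5.67×10⁻⁸) = 2.842×10¹¹ K⁴.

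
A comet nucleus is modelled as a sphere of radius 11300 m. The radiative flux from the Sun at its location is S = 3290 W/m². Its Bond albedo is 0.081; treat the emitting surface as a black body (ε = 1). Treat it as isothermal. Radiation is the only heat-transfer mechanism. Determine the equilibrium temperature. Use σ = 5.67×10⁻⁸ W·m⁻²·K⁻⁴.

T ≈ 340 K

At equilibrium, absorbed power = emitted power.
Absorbing cross-section = πr² = 4.011×10⁸ m²; emitting surface = 4πr² = 1.605×10⁹ m² (ratio 4).
(1−a)S·A_cross = εσ·A_surf·T⁴  ⇒  T⁴ = (1−a)S/(4σ).
T⁴ = 0.919·3290/(4·5.67×10⁻⁸) = 1.333×10¹⁰ K⁴.
T = (1.333×10¹⁰)^(1/4).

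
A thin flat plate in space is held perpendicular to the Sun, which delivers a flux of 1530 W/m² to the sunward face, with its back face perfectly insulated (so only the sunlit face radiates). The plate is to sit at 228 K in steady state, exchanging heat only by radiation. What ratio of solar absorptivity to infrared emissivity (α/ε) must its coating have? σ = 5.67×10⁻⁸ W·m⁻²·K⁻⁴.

α/ε ≈ 0.100

Balance: αS·A = εσ·1A·T⁴ ⇒ α/ε = σT⁴/S.
α/ε = 5.67×10⁻⁸·(228)⁴/1530 = 5.67×10⁻⁸·2.702×10⁹/1530.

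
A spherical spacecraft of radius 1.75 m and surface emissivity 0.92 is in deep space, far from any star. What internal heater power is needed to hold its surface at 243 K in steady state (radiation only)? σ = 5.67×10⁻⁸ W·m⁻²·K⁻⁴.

P = εσ·4πr²·T⁴.
4πr² = 38.48 m²; T⁴ = 3.487×10⁹ K⁴.
P = 0.92·5.67×10⁻⁸·38.48·3.487×10⁹.

P ≈ 7000 W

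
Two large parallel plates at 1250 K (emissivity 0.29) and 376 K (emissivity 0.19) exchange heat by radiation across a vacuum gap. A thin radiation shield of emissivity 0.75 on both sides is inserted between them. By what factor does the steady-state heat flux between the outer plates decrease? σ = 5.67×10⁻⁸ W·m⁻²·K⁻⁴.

factor ≈ 1.22

Without shield: q₀ = σΔ(T⁴)/(1/ε₁+1/ε₂−1) with denominator 7.711.
With shield the two gaps are in series; the resistances add: (1/ε₁+1/ε_s−1)+(1/ε_s+1/ε₂−1) = 3.782+5.596 = 9.378.
Heat-flux ratio q₀/q = 9.378/7.711.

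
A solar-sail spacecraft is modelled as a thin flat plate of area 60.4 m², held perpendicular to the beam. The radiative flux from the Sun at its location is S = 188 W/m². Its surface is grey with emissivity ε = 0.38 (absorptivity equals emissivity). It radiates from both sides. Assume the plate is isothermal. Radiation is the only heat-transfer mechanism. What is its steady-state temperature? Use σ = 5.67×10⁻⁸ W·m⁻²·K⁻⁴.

T ≈ 202 K

At equilibrium, absorbed power = emitted power.
Absorbing cross-section = A = 60.40 m²; emitting surface = 2A = 120.8 m² (ratio 2).
εS·A_cross = εσ·A_surf·T⁴  ⇒  T⁴ = S/(2σ)   (ε cancels).
T⁴ = 188/(2·5.67×10⁻⁸) = 1.658×10⁹ K⁴.
T = (1.658×10⁹)^(1/4).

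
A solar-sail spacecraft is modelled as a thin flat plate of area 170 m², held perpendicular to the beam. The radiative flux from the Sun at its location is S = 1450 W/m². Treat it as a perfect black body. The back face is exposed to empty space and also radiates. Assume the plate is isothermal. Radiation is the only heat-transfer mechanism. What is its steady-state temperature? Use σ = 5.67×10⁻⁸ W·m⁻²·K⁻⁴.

At equilibrium, absorbed power = emitted power.
Absorbing cross-section = A = 170.0 m²; emitting surface = 2A = 340.0 m² (ratio 2).
S·A_cross = εσ·A_surf·T⁴  ⇒  T⁴ = S/(2σ).
T⁴ = 1.00·1450/(2·5.67×10⁻⁸) = 1.279×10¹⁰ K⁴.
T = (1.279×10¹⁰)^(1/4).

T ≈ 336 K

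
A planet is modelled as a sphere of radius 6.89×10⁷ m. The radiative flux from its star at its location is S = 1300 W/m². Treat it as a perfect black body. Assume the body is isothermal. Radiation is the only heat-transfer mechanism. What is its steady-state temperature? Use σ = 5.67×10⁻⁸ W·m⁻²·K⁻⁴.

At equilibrium, absorbed power = emitted power.
Absorbing cross-section = πr² = 1.491×10¹⁶ m²; emitting surface = 4πr² = 5.966×10¹⁶ m² (ratio 4).
S·A_cross = εσ·A_surf·T⁴  ⇒  T⁴ = S/(4σ).
T⁴ = 1.00·1300/(4·5.67×10⁻⁸) = 5.732×10⁹ K⁴.
T = (5.732×10⁹)^(1/4).

T ≈ 275 K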